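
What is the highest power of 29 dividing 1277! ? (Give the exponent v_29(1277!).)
v_29(1277!) = 45

Legendre's formula: v_p(n!) = Σ_{k ≥ 1} ⌊n / p^k⌋. For p = 29, n = 1277, the terms are:
  ⌊1277/29^1⌋ = ⌊1277/29⌋ = 44
  ⌊1277/29^2⌋ = ⌊1277/841⌋ = 1
(the next term ⌊1277/29^3⌋ = 0, terminating the sum). Summing: v_29(1277!) = 44 + 1 = 45.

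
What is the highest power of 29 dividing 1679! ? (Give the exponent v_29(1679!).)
v_29(1679!) = 58

Legendre's formula: v_p(n!) = Σ_{k ≥ 1} ⌊n / p^k⌋. For p = 29, n = 1679, the terms are:
  ⌊1679/29^1⌋ = ⌊1679/29⌋ = 57
  ⌊1679/29^2⌋ = ⌊1679/841⌋ = 1
(the next term ⌊1679/29^3⌋ = 0, terminating the sum). Summing: v_29(1679!) = 57 + 1 = 58.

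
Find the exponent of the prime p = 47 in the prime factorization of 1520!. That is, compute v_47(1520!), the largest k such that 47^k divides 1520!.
v_47(1520!) = 32

Legendre's formula: v_p(n!) = Σ_{k ≥ 1} ⌊n / p^k⌋. For p = 47, n = 1520, the terms are:
  ⌊1520/47^1⌋ = ⌊1520/47⌋ = 32
(the next term ⌊1520/47^2⌋ = 0, terminating the sum). Summing: v_47(1520!) = 32 = 32.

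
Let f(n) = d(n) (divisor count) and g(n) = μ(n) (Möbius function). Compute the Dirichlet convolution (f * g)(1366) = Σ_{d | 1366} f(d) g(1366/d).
(d * μ)(1366) = 1

Divisors of 1366: [1, 2, 683, 1366]. For each d | 1366:
  d = 1: d(1) · μ(1366/1) = 1 · 1 = 1
  d = 2: d(2) · μ(1366/2) = 2 · -1 = -2
  d = 683: d(683) · μ(1366/683) = 2 · -1 = -2
  d = 1366: d(1366) · μ(1366/1366) = 4 · 1 = 4
Summing: (d * μ)(1366) = 1 + -2 + -2 + 4 = 1.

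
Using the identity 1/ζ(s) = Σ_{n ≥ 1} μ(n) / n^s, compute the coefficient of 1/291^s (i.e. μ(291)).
μ(291) = 1

Factor n = 291 = 3 · 97. μ(n) = 0 if any exponent ≥ 2 (not squarefree); otherwise μ(n) = (−1)^{ω(n)} where ω(n) is the number of distinct prime factors. Applying: μ(291) = 1.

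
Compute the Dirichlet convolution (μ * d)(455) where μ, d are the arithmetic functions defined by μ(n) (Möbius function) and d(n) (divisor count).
(μ * d)(455) = 1

Divisors of 455: [1, 5, 7, 13, 35, 65, 91, 455]. For each d | 455:
  d = 1: μ(1) · d(455/1) = 1 · 8 = 8
  d = 5: μ(5) · d(455/5) = -1 · 4 = -4
  d = 7: μ(7) · d(455/7) = -1 · 4 = -4
  d = 13: μ(13) · d(455/13) = -1 · 4 = -4
  d = 35: μ(35) · d(455/35) = 1 · 2 = 2
  d = 65: μ(65) · d(455/65) = 1 · 2 = 2
  d = 91: μ(91) · d(455/91) = 1 · 2 = 2
  d = 455: μ(455) · d(455/455) = -1 · 1 = -1
Summing: (μ * d)(455) = 8 + -4 + -4 + -4 + 2 + 2 + 2 + -1 = 1.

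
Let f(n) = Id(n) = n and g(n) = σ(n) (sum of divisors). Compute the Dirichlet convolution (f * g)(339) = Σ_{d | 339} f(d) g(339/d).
(Id * σ)(339) = 1589

Divisors of 339: [1, 3, 113, 339]. For each d | 339:
  d = 1: Id(1) · σ(339/1) = 1 · 456 = 456
  d = 3: Id(3) · σ(339/3) = 3 · 114 = 342
  d = 113: Id(113) · σ(339/113) = 113 · 4 = 452
  d = 339: Id(339) · σ(339/339) = 339 · 1 = 339
Summing: (Id * σ)(339) = 456 + 342 + 452 + 339 = 1589.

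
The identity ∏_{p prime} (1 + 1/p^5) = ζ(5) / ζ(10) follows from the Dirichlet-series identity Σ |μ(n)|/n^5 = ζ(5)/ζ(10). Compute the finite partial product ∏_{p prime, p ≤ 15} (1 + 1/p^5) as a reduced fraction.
∏ = 3142700502292816/3033799133990625

The primes p ≤ 15 are [2, 3, 5, 7, 11, 13]. For each, (1 + 1/p^5) = (p^5 + 1)/p^5. Multiplying these fractions over p ∈ [2, 3, 5, 7, 11, 13] gives 3142700502292816/3033799133990625. (In the limit P → ∞ this tends to ζ(5)/ζ(10).)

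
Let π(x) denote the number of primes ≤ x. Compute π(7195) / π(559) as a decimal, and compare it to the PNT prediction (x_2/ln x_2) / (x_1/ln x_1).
π(7195)/π(559) = 919/102 ≈ 9.0098;  PNT prediction ≈ 9.1683.

π(559) = 102 and π(7195) = 919, so π(7195)/π(559) ≈ 9.0098. The PNT-predicted ratio is (7195/ln(7195)) / (559/ln(559)) ≈ 9.1683. The two agree to within a few percent, as expected.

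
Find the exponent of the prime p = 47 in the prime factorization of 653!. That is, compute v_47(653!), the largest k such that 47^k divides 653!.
v_47(653!) = 13

Legendre's formula: v_p(n!) = Σ_{k ≥ 1} ⌊n / p^k⌋. For p = 47, n = 653, the terms are:
  ⌊653/47^1⌋ = ⌊653/47⌋ = 13
(the next term ⌊653/47^2⌋ = 0, terminating the sum). Summing: v_47(653!) = 13 = 13.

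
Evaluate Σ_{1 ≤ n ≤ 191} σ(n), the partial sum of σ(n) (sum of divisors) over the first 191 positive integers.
Σ_{n ≤ 191} σ(n) = 29982

Compute σ(n) for each 1 ≤ n ≤ 191: σ(1) = 1, σ(2) = 3, σ(3) = 4, σ(4) = 7, σ(5) = 6, σ(6) = 12, σ(7) = 8, σ(8) = 15, σ(9) = 13, σ(10) = 18, σ(11) = 12, σ(12) = 28, σ(13) = 14, σ(14) = 24, σ(15) = 24, σ(16) = 31, σ(17) = 18, σ(18) = 39, σ(19) = 20, σ(20) = 42, σ(21) = 32, σ(22) = 36, σ(23) = 24, σ(24) = 60, σ(25) = 31, σ(26) = 42, σ(27) = 40, σ(28) = 56, σ(29) = 30, σ(30) = 72, σ(31) = 32, σ(32) = 63, σ(33) = 48, σ(34) = 54, σ(35) = 48, σ(36) = 91, σ(37) = 38, σ(38) = 60, σ(39) = 56, σ(40) = 90, σ(41) = 42, σ(42) = 96, σ(43) = 44, σ(44) = 84, σ(45) = 78, σ(46) = 72, σ(47) = 48, σ(48) = 124, σ(49) = 57, σ(50) = 93, σ(51) = 72, σ(52) = 98, σ(53) = 54, σ(54) = 120, σ(55) = 72, σ(56) = 120, σ(57) = 80, σ(58) = 90, σ(59) = 60, σ(60) = 168, σ(61) = 62, σ(62) = 96, σ(63) = 104, σ(64) = 127, σ(65) = 84, σ(66) = 144, σ(67) = 68, σ(68) = 126, σ(69) = 96, σ(70) = 144, σ(71) = 72, σ(72) = 195, σ(73) = 74, σ(74) = 114, σ(75) = 124, σ(76) = 140, σ(77) = 96, σ(78) = 168, σ(79) = 80, σ(80) = 186, σ(81) = 121, σ(82) = 126, σ(83) = 84, σ(84) = 224, σ(85) = 108, σ(86) = 132, σ(87) = 120, σ(88) = 180, σ(89) = 90, σ(90) = 234, σ(91) = 112, σ(92) = 168, σ(93) = 128, σ(94) = 144, σ(95) = 120, σ(96) = 252, σ(97) = 98, σ(98) = 171, σ(99) = 156, σ(100) = 217, σ(101) = 102, σ(102) = 216, σ(103) = 104, σ(104) = 210, σ(105) = 192, σ(106) = 162, σ(107) = 108, σ(108) = 280, σ(109) = 110, σ(110) = 216, σ(111) = 152, σ(112) = 248, σ(113) = 114, σ(114) = 240, σ(115) = 144, σ(116) = 210, σ(117) = 182, σ(118) = 180, σ(119) = 144, σ(120) = 360, σ(121) = 133, σ(122) = 186, σ(123) = 168, σ(124) = 224, σ(125) = 156, σ(126) = 312, σ(127) = 128, σ(128) = 255, σ(129) = 176, σ(130) = 252, σ(131) = 132, σ(132) = 336, σ(133) = 160, σ(134) = 204, σ(135) = 240, σ(136) = 270, σ(137) = 138, σ(138) = 288, σ(139) = 140, σ(140) = 336, σ(141) = 192, σ(142) = 216, σ(143) = 168, σ(144) = 403, σ(145) = 180, σ(146) = 222, σ(147) = 228, σ(148) = 266, σ(149) = 150, σ(150) = 372, σ(151) = 152, σ(152) = 300, σ(153) = 234, σ(154) = 288, σ(155) = 192, σ(156) = 392, σ(157) = 158, σ(158) = 240, σ(159) = 216, σ(160) = 378, σ(161) = 192, σ(162) = 363, σ(163) = 164, σ(164) = 294, σ(165) = 288, σ(166) = 252, σ(167) = 168, σ(168) = 480, σ(169) = 183, σ(170) = 324, σ(171) = 260, σ(172) = 308, σ(173) = 174, σ(174) = 360, σ(175) = 248, σ(176) = 372, σ(177) = 240, σ(178) = 270, σ(179) = 180, σ(180) = 546, σ(181) = 182, σ(182) = 336, σ(183) = 248, σ(184) = 360, σ(185) = 228, σ(186) = 384, σ(187) = 216, σ(188) = 336, σ(189) = 320, σ(190) = 360, σ(191) = 192. Summing all 191 values: 29982. (Average order: Σ_{n ≤ x} σ(n) ~ (π²/12) x². For x = 191, (π²/12)·191² ≈ 30004.42.)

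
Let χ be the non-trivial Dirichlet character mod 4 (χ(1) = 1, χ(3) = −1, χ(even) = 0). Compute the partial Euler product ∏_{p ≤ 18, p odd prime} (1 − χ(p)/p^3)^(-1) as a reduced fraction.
∏ = 87995602569875/90796952813568

The odd primes p ≤ 18 are [3, 5, 7, 11, 13, 17]. For each, χ(p) = 1 if p ≡ 1 mod 4, χ(p) = −1 if p ≡ 3 mod 4. Taking (1 − χ(p)/p^3)^(-1) = p^3/(p^3 − χ(p)): (1 − (-1)/3^3)^(-1) · (1 − (1)/5^3)^(-1) · (1 − (-1)/7^3)^(-1) · (1 − (-1)/11^3)^(-1) · (1 − (1)/13^3)^(-1) · (1 − (1)/17^3)^(-1) = 87995602569875/90796952813568.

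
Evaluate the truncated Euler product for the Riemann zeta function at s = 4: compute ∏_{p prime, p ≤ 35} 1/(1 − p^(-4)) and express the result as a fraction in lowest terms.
∏ = 44480956869217573792253389310087/41097743855049154662236160000000

The primes p ≤ 35 are [2, 3, 5, 7, 11, 13, 17, 19, 23, 29, 31]. For each prime, (1 − 1/p^4)^(-1) = p^4 / (p^4 − 1). The product is (1 − 1/2^4)^(-1), (1 − 1/3^4)^(-1), (1 − 1/5^4)^(-1), (1 − 1/7^4)^(-1), (1 − 1/11^4)^(-1), (1 − 1/13^4)^(-1), (1 − 1/17^4)^(-1), (1 − 1/19^4)^(-1), (1 − 1/23^4)^(-1), (1 − 1/29^4)^(-1), (1 − 1/31^4)^(-1) = ∏ p^4 / (p^4 − 1) = 44480956869217573792253389310087/41097743855049154662236160000000.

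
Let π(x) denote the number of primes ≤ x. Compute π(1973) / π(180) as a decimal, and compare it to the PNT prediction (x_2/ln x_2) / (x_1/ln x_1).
π(1973)/π(180) = 298/41 ≈ 7.2683;  PNT prediction ≈ 7.5021.

π(180) = 41 and π(1973) = 298, so π(1973)/π(180) ≈ 7.2683. The PNT-predicted ratio is (1973/ln(1973)) / (180/ln(180)) ≈ 7.5021. The two agree to within a few percent, as expected.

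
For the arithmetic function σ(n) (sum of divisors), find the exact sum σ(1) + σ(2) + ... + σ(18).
Σ_{n ≤ 18} σ(n) = 277

Compute σ(n) for each 1 ≤ n ≤ 18: σ(1) = 1, σ(2) = 3, σ(3) = 4, σ(4) = 7, σ(5) = 6, σ(6) = 12, σ(7) = 8, σ(8) = 15, σ(9) = 13, σ(10) = 18, σ(11) = 12, σ(12) = 28, σ(13) = 14, σ(14) = 24, σ(15) = 24, σ(16) = 31, σ(17) = 18, σ(18) = 39. Summing all 18 values: 277. (Average order: Σ_{n ≤ x} σ(n) ~ (π²/12) x². For x = 18, (π²/12)·18² ≈ 266.48.)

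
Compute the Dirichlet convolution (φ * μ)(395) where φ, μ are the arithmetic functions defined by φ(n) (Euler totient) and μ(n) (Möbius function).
(φ * μ)(395) = 231

Divisors of 395: [1, 5, 79, 395]. For each d | 395:
  d = 1: φ(1) · μ(395/1) = 1 · 1 = 1
  d = 5: φ(5) · μ(395/5) = 4 · -1 = -4
  d = 79: φ(79) · μ(395/79) = 78 · -1 = -78
  d = 395: φ(395) · μ(395/395) = 312 · 1 = 312
Summing: (φ * μ)(395) = 1 + -4 + -78 + 312 = 231.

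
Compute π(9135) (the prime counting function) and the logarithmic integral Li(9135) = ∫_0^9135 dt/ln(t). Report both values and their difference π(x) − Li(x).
π(9135) = 1132;  Li(9135) ≈ 1151.76;  π(x) − Li(x) ≈ -19.76.

Direct count of primes ≤ 9135 gives π(9135) = 1132. Numerical evaluation of the logarithmic integral gives Li(9135) ≈ 1151.76. The difference π(x) − Li(x) ≈ -19.76 is typically negative for small/moderate x (Li(x) overestimates), though Littlewood's theorem shows this sign changes infinitely often.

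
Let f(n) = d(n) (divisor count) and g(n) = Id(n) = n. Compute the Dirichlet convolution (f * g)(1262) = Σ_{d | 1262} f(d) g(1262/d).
(d * Id)(1262) = 2532

Divisors of 1262: [1, 2, 631, 1262]. For each d | 1262:
  d = 1: d(1) · Id(1262/1) = 1 · 1262 = 1262
  d = 2: d(2) · Id(1262/2) = 2 · 631 = 1262
  d = 631: d(631) · Id(1262/631) = 2 · 2 = 4
  d = 1262: d(1262) · Id(1262/1262) = 4 · 1 = 4
Summing: (d * Id)(1262) = 1262 + 1262 + 4 + 4 = 2532.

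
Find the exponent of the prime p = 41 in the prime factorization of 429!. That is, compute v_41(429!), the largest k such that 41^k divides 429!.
v_41(429!) = 10

Legendre's formula: v_p(n!) = Σ_{k ≥ 1} ⌊n / p^k⌋. For p = 41, n = 429, the terms are:
  ⌊429/41^1⌋ = ⌊429/41⌋ = 10
(the next term ⌊429/41^2⌋ = 0, terminating the sum). Summing: v_41(429!) = 10 = 10.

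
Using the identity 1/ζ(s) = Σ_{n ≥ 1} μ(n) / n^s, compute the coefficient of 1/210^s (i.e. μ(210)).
μ(210) = 1

Factor n = 210 = 2 · 3 · 5 · 7. μ(n) = 0 if any exponent ≥ 2 (not squarefree); otherwise μ(n) = (−1)^{ω(n)} where ω(n) is the number of distinct prime factors. Applying: μ(210) = 1.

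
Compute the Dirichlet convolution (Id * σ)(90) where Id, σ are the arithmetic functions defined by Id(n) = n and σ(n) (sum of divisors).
(Id * σ)(90) = 1870

Divisors of 90: [1, 2, 3, 5, 6, 9, 10, 15, 18, 30, 45, 90]. For each d | 90:
  d = 1: Id(1) · σ(90/1) = 1 · 234 = 234
  d = 2: Id(2) · σ(90/2) = 2 · 78 = 156
  d = 3: Id(3) · σ(90/3) = 3 · 72 = 216
  d = 5: Id(5) · σ(90/5) = 5 · 39 = 195
  d = 6: Id(6) · σ(90/6) = 6 · 24 = 144
  d = 9: Id(9) · σ(90/9) = 9 · 18 = 162
  d = 10: Id(10) · σ(90/10) = 10 · 13 = 130
  d = 15: Id(15) · σ(90/15) = 15 · 12 = 180
  d = 18: Id(18) · σ(90/18) = 18 · 6 = 108
  d = 30: Id(30) · σ(90/30) = 30 · 4 = 120
  d = 45: Id(45) · σ(90/45) = 45 · 3 = 135
  d = 90: Id(90) · σ(90/90) = 90 · 1 = 90
Summing: (Id * σ)(90) = 234 + 156 + 216 + 195 + 144 + 162 + 130 + 180 + 108 + 120 + 135 + 90 = 1870.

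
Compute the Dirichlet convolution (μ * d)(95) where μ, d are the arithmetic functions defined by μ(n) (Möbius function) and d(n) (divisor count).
(μ * d)(95) = 1

Divisors of 95: [1, 5, 19, 95]. For each d | 95:
  d = 1: μ(1) · d(95/1) = 1 · 4 = 4
  d = 5: μ(5) · d(95/5) = -1 · 2 = -2
  d = 19: μ(19) · d(95/19) = -1 · 2 = -2
  d = 95: μ(95) · d(95/95) = 1 · 1 = 1
Summing: (μ * d)(95) = 4 + -2 + -2 + 1 = 1.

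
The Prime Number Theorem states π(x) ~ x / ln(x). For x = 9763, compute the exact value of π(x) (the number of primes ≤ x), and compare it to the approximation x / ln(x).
π(9763) = 1203;  x/ln(x) ≈ 1062.77;  relative error ≈ 11.66%.

Directly count primes up to 9763: π(9763) = 1203. The PNT approximation gives 9763/ln(9763) ≈ 9763/9.18636 ≈ 1062.77. Relative error (π(x) − x/ln(x)) / π(x) ≈ 11.66%; the approximation is known to undercount slightly (Li(x) is a better estimate).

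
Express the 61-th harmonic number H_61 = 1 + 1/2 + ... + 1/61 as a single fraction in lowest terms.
H_61 = 925372872575832277072279171/197044480683803711251893600

Direct summation: H_61 = 1 + 1/2 + ... + 1/61. The least common denominator is lcm(1, ..., 61) = 591133442051411133755680800; over this denominator the numerator is 591133442051411133755680800 + 295566721025705566877840400 + 197044480683803711251893600 + 147783360512852783438920200 + 118226688410282226751136160 + 98522240341901855625946800 + 84447634578773019107954400 + 73891680256426391719460100 + 65681493561267903750631200 + 59113344205141113375568080 + 53739403822855557614152800 + 49261120170950927812973400 + 45471803234723933365821600 + 42223817289386509553977200 + 39408896136760742250378720 + 36945840128213195859730050 + 34772555414788890220922400 + 32840746780633951875315600 + 31112286423758480723983200 + 29556672102570556687784040 + 28149211526257673035984800 + 26869701911427778807076400 + 25701454002235266685029600 + 24630560085475463906486700 + 23645337682056445350227232 + 22735901617361966682910800 + 21893831187089301250210400 + 21111908644693254776988600 + 20383911794876245991575200 + 19704448068380371125189360 + 19068820711335843024376800 + 18472920064106597929865025 + 17913134607618519204717600 + 17386277707394445110461200 + 16889526915754603821590880 + 16420373390316975937657800 + 15976579514903003615018400 + 15556143211879240361991600 + 15157267744907977788607200 + 14778336051285278343892020 + 14417888830522222774528800 + 14074605763128836517992400 + 13747289350032817064085600 + 13434850955713889403538200 + 13136298712253580750126240 + 12850727001117633342514800 + 12577307277689598590546400 + 12315280042737731953243350 + 12063947796967574158279200 + 11822668841028222675113616 + 11590851804929630073640800 + 11367950808680983341455400 + 11153461170781342146333600 + 10946915593544650625105200 + 10747880764571111522830560 + 10555954322346627388494300 + 10370762141252826907994400 + 10191955897438122995787600 + 10019210882227307351791200 + 9852224034190185562594680 + 9690712164777231700912800 = 2776118617727496831216837513, so H_61 = 2776118617727496831216837513/591133442051411133755680800; reducing by gcd(2776118617727496831216837513, 591133442051411133755680800) = 3 gives 925372872575832277072279171/197044480683803711251893600 ≈ 4.69626. (The PNT-adjacent estimate ln(61) + γ ≈ 4.68809 matches within O(1/n).)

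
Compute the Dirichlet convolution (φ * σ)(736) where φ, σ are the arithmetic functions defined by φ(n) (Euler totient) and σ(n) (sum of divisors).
(φ * σ)(736) = 8832

Divisors of 736: [1, 2, 4, 8, 16, 23, 32, 46, 92, 184, 368, 736]. For each d | 736:
  d = 1: φ(1) · σ(736/1) = 1 · 1512 = 1512
  d = 2: φ(2) · σ(736/2) = 1 · 744 = 744
  d = 4: φ(4) · σ(736/4) = 2 · 360 = 720
  d = 8: φ(8) · σ(736/8) = 4 · 168 = 672
  d = 16: φ(16) · σ(736/16) = 8 · 72 = 576
  d = 23: φ(23) · σ(736/23) = 22 · 63 = 1386
  d = 32: φ(32) · σ(736/32) = 16 · 24 = 384
  d = 46: φ(46) · σ(736/46) = 22 · 31 = 682
  d = 92: φ(92) · σ(736/92) = 44 · 15 = 660
  d = 184: φ(184) · σ(736/184) = 88 · 7 = 616
  d = 368: φ(368) · σ(736/368) = 176 · 3 = 528
  d = 736: φ(736) · σ(736/736) = 352 · 1 = 352
Summing: (φ * σ)(736) = 1512 + 744 + 720 + 672 + 576 + 1386 + 384 + 682 + 660 + 616 + 528 + 352 = 8832.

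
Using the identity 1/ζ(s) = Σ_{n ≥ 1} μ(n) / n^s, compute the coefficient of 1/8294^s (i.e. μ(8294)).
μ(8294) = 1

Factor n = 8294 = 2 · 11 · 13 · 29. μ(n) = 0 if any exponent ≥ 2 (not squarefree); otherwise μ(n) = (−1)^{ω(n)} where ω(n) is the number of distinct prime factors. Applying: μ(8294) = 1.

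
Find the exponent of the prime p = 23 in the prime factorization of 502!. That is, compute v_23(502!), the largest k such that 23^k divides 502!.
v_23(502!) = 21

Legendre's formula: v_p(n!) = Σ_{k ≥ 1} ⌊n / p^k⌋. For p = 23, n = 502, the terms are:
  ⌊502/23^1⌋ = ⌊502/23⌋ = 21
(the next term ⌊502/23^2⌋ = 0, terminating the sum). Summing: v_23(502!) = 21 = 21.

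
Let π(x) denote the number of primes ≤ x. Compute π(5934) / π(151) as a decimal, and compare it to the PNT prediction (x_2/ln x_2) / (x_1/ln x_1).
π(5934)/π(151) = 779/36 ≈ 21.6389;  PNT prediction ≈ 22.6932.

π(151) = 36 and π(5934) = 779, so π(5934)/π(151) ≈ 21.6389. The PNT-predicted ratio is (5934/ln(5934)) / (151/ln(151)) ≈ 22.6932. The two agree to within a few percent, as expected.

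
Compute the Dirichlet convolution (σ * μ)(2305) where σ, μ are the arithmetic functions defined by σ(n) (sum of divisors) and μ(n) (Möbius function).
(σ * μ)(2305) = 2305

Divisors of 2305: [1, 5, 461, 2305]. For each d | 2305:
  d = 1: σ(1) · μ(2305/1) = 1 · 1 = 1
  d = 5: σ(5) · μ(2305/5) = 6 · -1 = -6
  d = 461: σ(461) · μ(2305/461) = 462 · -1 = -462
  d = 2305: σ(2305) · μ(2305/2305) = 2772 · 1 = 2772
Summing: (σ * μ)(2305) = 1 + -6 + -462 + 2772 = 2305.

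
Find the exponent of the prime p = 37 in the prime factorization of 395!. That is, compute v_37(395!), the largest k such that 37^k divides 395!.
v_37(395!) = 10

Legendre's formula: v_p(n!) = Σ_{k ≥ 1} ⌊n / p^k⌋. For p = 37, n = 395, the terms are:
  ⌊395/37^1⌋ = ⌊395/37⌋ = 10
(the next term ⌊395/37^2⌋ = 0, terminating the sum). Summing: v_37(395!) = 10 = 10.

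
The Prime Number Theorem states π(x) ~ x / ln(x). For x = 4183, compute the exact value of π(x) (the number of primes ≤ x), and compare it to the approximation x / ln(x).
π(4183) = 574;  x/ln(x) ≈ 501.63;  relative error ≈ 12.61%.

Directly count primes up to 4183: π(4183) = 574. The PNT approximation gives 4183/ln(4183) ≈ 4183/8.33878 ≈ 501.63. Relative error (π(x) − x/ln(x)) / π(x) ≈ 12.61%; the approximation is known to undercount slightly (Li(x) is a better estimate).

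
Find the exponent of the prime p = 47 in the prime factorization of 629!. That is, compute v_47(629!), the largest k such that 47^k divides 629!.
v_47(629!) = 13

Legendre's formula: v_p(n!) = Σ_{k ≥ 1} ⌊n / p^k⌋. For p = 47, n = 629, the terms are:
  ⌊629/47^1⌋ = ⌊629/47⌋ = 13
(the next term ⌊629/47^2⌋ = 0, terminating the sum). Summing: v_47(629!) = 13 = 13.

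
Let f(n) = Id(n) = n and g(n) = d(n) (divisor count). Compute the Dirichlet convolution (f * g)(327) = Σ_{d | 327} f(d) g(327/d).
(Id * d)(327) = 555

Divisors of 327: [1, 3, 109, 327]. For each d | 327:
  d = 1: Id(1) · d(327/1) = 1 · 4 = 4
  d = 3: Id(3) · d(327/3) = 3 · 2 = 6
  d = 109: Id(109) · d(327/109) = 109 · 2 = 218
  d = 327: Id(327) · d(327/327) = 327 · 1 = 327
Summing: (Id * d)(327) = 4 + 6 + 218 + 327 = 555.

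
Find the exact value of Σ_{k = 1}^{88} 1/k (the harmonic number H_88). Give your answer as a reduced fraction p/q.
H_88 = 40866521918642154860585199122889549709/8076030954443701744994070304101969600

Direct summation: H_88 = 1 + 1/2 + ... + 1/88. The least common denominator is lcm(1, ..., 88) = 8076030954443701744994070304101969600; over this denominator the numerator is 8076030954443701744994070304101969600 + 4038015477221850872497035152050984800 + 2692010318147900581664690101367323200 + 2019007738610925436248517576025492400 + 1615206190888740348998814060820393920 + 1346005159073950290832345050683661600 + 1153718707777671677856295757728852800 + 1009503869305462718124258788012746200 + 897336772715966860554896700455774400 + 807603095444370174499407030410196960 + 734184632222154704090370027645633600 + 673002579536975145416172525341830800 + 621233150341823211153390023392459200 + 576859353888835838928147878864426400 + 538402063629580116332938020273464640 + 504751934652731359062129394006373100 + 475060644379041279117298253182468800 + 448668386357983430277448350227887200 + 425054260760194828683898437057998400 + 403801547722185087249703515205098480 + 384572902592557225952098585909617600 + 367092316111077352045185013822816800 + 351131780627987032391046534960955200 + 336501289768487572708086262670915400 + 323041238177748069799762812164078784 + 310616575170911605576695011696229600 + 299112257571988953518298900151924800 + 288429676944417919464073939432213200 + 278483826015300060172209320831102400 + 269201031814790058166469010136732320 + 260517127562700056290131300132321600 + 252375967326365679531064697003186550 + 244728210740718234696790009215211200 + 237530322189520639558649126591234400 + 230743741555534335571259151545770560 + 224334193178991715138724175113943600 + 218271106876856803918758656867620800 + 212527130380097414341949218528999200 + 207077716780607737051130007797486400 + 201900773861092543624851757602549240 + 196976364742529310853513909856145600 + 192286451296278612976049292954808800 + 187814673359155854534745821025627200 + 183546158055538676022592506911408400 + 179467354543193372110979340091154880 + 175565890313993516195523267480477600 + 171830445839227696702001495831956800 + 168250644884243786354043131335457700 + 164816958253953096836613679675550400 + 161520619088874034899881406082039392 + 158353548126347093039099417727489600 + 155308287585455802788347505848114800 + 152377942536673617830076798190603200 + 149556128785994476759149450075962400 + 146836926444430940818074005529126720 + 144214838472208959732036969716106600 + 141684753586731609561299479019332800 + 139241913007650030086104660415551200 + 136881880583791554999899496679694400 + 134600515907395029083234505068366160 + 132393950072847569590066726296753600 + 130258563781350028145065650066160800 + 128190967530852408650699528636539200 + 126187983663182839765532348501593275 + 124246630068364642230678004678491840 + 122364105370359117348395004607605600 + 120537775439458234999911497076148800 + 118765161094760319779324563295617200 + 117043926875995677463682178320318400 + 115371870777767167785629575772885280 + 113746914851319742887240426818337600 + 112167096589495857569362087556971800 + 110630561019776736232795483617835200 + 109135553438428401959379328433810400 + 107680412725916023266587604054692928 + 106263565190048707170974609264499600 + 104883518888879243441481432520804800 + 103538858390303868525565003898743200 + 102228239929667110696127472203822400 + 100950386930546271812425878801274620 + 99704085857329651172766300050641600 + 98488182371264655426756954928072800 + 97301577764381948734868316916891200 + 96143225648139306488024646477404400 + 95012128875808255823459650636493760 + 93907336679577927267372910512813600 + 92827942005100020057403106943700800 + 91773079027769338011296253455704200 = 40866521918642154860585199122889549709, so H_88 = 40866521918642154860585199122889549709/8076030954443701744994070304101969600 (already in lowest terms) ≈ 5.06022. (The PNT-adjacent estimate ln(88) + γ ≈ 5.05455 matches within O(1/n).)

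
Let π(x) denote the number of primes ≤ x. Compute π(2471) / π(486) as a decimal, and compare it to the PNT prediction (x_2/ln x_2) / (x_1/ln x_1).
π(2471)/π(486) = 365/92 ≈ 3.9674;  PNT prediction ≈ 4.0260.

π(486) = 92 and π(2471) = 365, so π(2471)/π(486) ≈ 3.9674. The PNT-predicted ratio is (2471/ln(2471)) / (486/ln(486)) ≈ 4.0260. The two agree to within a few percent, as expected.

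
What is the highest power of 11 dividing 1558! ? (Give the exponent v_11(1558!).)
v_11(1558!) = 154

Legendre's formula: v_p(n!) = Σ_{k ≥ 1} ⌊n / p^k⌋. For p = 11, n = 1558, the terms are:
  ⌊1558/11^1⌋ = ⌊1558/11⌋ = 141
  ⌊1558/11^2⌋ = ⌊1558/121⌋ = 12
  ⌊1558/11^3⌋ = ⌊1558/1331⌋ = 1
(the next term ⌊1558/11^4⌋ = 0, terminating the sum). Summing: v_11(1558!) = 141 + 12 + 1 = 154.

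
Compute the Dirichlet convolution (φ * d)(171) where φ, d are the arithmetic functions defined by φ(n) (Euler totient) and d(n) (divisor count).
(φ * d)(171) = 260

Divisors of 171: [1, 3, 9, 19, 57, 171]. For each d | 171:
  d = 1: φ(1) · d(171/1) = 1 · 6 = 6
  d = 3: φ(3) · d(171/3) = 2 · 4 = 8
  d = 9: φ(9) · d(171/9) = 6 · 2 = 12
  d = 19: φ(19) · d(171/19) = 18 · 3 = 54
  d = 57: φ(57) · d(171/57) = 36 · 2 = 72
  d = 171: φ(171) · d(171/171) = 108 · 1 = 108
Summing: (φ * d)(171) = 6 + 8 + 12 + 54 + 72 + 108 = 260.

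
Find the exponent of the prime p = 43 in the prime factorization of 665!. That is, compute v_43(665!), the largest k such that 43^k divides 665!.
v_43(665!) = 15

Legendre's formula: v_p(n!) = Σ_{k ≥ 1} ⌊n / p^k⌋. For p = 43, n = 665, the terms are:
  ⌊665/43^1⌋ = ⌊665/43⌋ = 15
(the next term ⌊665/43^2⌋ = 0, terminating the sum). Summing: v_43(665!) = 15 = 15.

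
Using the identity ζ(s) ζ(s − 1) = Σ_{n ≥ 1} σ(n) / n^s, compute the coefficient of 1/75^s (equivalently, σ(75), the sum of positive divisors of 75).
σ(75) = 124

In the product (Σ m^0/m^s)(Σ k / k^s) = Σ (Σ_{d | n} d) / n^s, the coefficient of 1/n^s is σ(n) = Σ_{d | n} d. For n = 75, divisors are [1, 3, 5, 15, 25, 75]; summing: σ(75) = 124.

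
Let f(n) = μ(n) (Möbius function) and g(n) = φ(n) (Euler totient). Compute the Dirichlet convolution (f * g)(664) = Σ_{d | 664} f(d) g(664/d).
(μ * φ)(664) = 162

Divisors of 664: [1, 2, 4, 8, 83, 166, 332, 664]. For each d | 664:
  d = 1: μ(1) · φ(664/1) = 1 · 328 = 328
  d = 2: μ(2) · φ(664/2) = -1 · 164 = -164
  d = 4: μ(4) · φ(664/4) = 0 · 82 = 0
  d = 8: μ(8) · φ(664/8) = 0 · 82 = 0
  d = 83: μ(83) · φ(664/83) = -1 · 4 = -4
  d = 166: μ(166) · φ(664/166) = 1 · 2 = 2
  d = 332: μ(332) · φ(664/332) = 0 · 1 = 0
  d = 664: μ(664) · φ(664/664) = 0 · 1 = 0
Summing: (μ * φ)(664) = 328 + -164 + 0 + 0 + -4 + 2 + 0 + 0 = 162.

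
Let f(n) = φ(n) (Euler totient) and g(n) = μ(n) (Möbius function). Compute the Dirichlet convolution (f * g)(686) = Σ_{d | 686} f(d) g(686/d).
(φ * μ)(686) = 0

Divisors of 686: [1, 2, 7, 14, 49, 98, 343, 686]. For each d | 686:
  d = 1: φ(1) · μ(686/1) = 1 · 0 = 0
  d = 2: φ(2) · μ(686/2) = 1 · 0 = 0
  d = 7: φ(7) · μ(686/7) = 6 · 0 = 0
  d = 14: φ(14) · μ(686/14) = 6 · 0 = 0
  d = 49: φ(49) · μ(686/49) = 42 · 1 = 42
  d = 98: φ(98) · μ(686/98) = 42 · -1 = -42
  d = 343: φ(343) · μ(686/343) = 294 · -1 = -294
  d = 686: φ(686) · μ(686/686) = 294 · 1 = 294
Summing: (φ * μ)(686) = 0 + 0 + 0 + 0 + 42 + -42 + -294 + 294 = 0.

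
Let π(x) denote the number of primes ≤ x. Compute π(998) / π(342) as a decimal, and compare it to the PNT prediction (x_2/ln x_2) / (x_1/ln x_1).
π(998)/π(342) = 168/68 ≈ 2.4706;  PNT prediction ≈ 2.4656.

π(342) = 68 and π(998) = 168, so π(998)/π(342) ≈ 2.4706. The PNT-predicted ratio is (998/ln(998)) / (342/ln(342)) ≈ 2.4656. The two agree to within a few percent, as expected.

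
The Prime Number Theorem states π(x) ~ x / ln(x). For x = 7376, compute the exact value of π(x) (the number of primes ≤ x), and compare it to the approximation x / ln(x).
π(7376) = 938;  x/ln(x) ≈ 828.21;  relative error ≈ 11.71%.

Directly count primes up to 7376: π(7376) = 938. The PNT approximation gives 7376/ln(7376) ≈ 7376/8.90599 ≈ 828.21. Relative error (π(x) − x/ln(x)) / π(x) ≈ 11.71%; the approximation is known to undercount slightly (Li(x) is a better estimate).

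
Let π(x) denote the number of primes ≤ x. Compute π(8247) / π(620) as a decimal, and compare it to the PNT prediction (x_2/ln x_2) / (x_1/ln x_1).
π(8247)/π(620) = 1035/114 ≈ 9.0789;  PNT prediction ≈ 9.4843.

π(620) = 114 and π(8247) = 1035, so π(8247)/π(620) ≈ 9.0789. The PNT-predicted ratio is (8247/ln(8247)) / (620/ln(620)) ≈ 9.4843. The two agree to within a few percent, as expected.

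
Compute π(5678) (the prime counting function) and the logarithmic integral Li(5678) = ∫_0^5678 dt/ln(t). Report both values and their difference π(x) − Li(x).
π(5678) = 747;  Li(5678) ≈ 763.28;  π(x) − Li(x) ≈ -16.28.

Direct count of primes ≤ 5678 gives π(5678) = 747. Numerical evaluation of the logarithmic integral gives Li(5678) ≈ 763.28. The difference π(x) − Li(x) ≈ -16.28 is typically negative for small/moderate x (Li(x) overestimates), though Littlewood's theorem shows this sign changes infinitely often.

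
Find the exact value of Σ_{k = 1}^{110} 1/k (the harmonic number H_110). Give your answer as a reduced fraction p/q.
H_110 = 812425573941376284756780362571245808659649778037/153803387341307877636928566091115101174034840640

Direct summation: H_110 = 1 + 1/2 + ... + 1/110. The least common denominator is lcm(1, ..., 110) = 8459186303771933270031071135011330564571916235200; over this denominator the numerator is 8459186303771933270031071135011330564571916235200 + 4229593151885966635015535567505665282285958117600 + 2819728767923977756677023711670443521523972078400 + 2114796575942983317507767783752832641142979058800 + 1691837260754386654006214227002266112914383247040 + 1409864383961988878338511855835221760761986039200 + 1208455186253133324290153019287332937795988033600 + 1057398287971491658753883891876416320571489529400 + 939909589307992585559007903890147840507990692800 + 845918630377193327003107113501133056457191623520 + 769016936706539388184642830455575505870174203200 + 704932191980994439169255927917610880380993019600 + 650706638751687174617774702693179274197839710400 + 604227593126566662145076509643666468897994016800 + 563945753584795551335404742334088704304794415680 + 528699143985745829376941945938208160285744764700 + 497599194339525486472415949118313562621877425600 + 469954794653996292779503951945073920253995346400 + 445220331777470172106898480790070029714311380800 + 422959315188596663501553556750566528228595811760 + 402818395417711108096717673095777645931996011200 + 384508468353269694092321415227787752935087101600 + 367790708859649272610046571087449154981387662400 + 352466095990497219584627963958805440190496509800 + 338367452150877330801242845400453222582876649408 + 325353319375843587308887351346589637098919855200 + 313303196435997528519669301296715946835996897600 + 302113796563283331072538254821833234448997008400 + 291696079440411492070036935690045881536962628800 + 281972876792397775667702371167044352152397207840 + 272876977541030105484873262419720340792642459200 + 264349571992872914688470972969104080142872382350 + 256338978902179796061547610151858501956724734400 + 248799597169762743236207974559156781310938712800 + 241691037250626664858030603857466587559197606720 + 234977397326998146389751975972536960126997673200 + 228626656858700899190028949594900826069511249600 + 222610165888735086053449240395035014857155690400 + 216902212917229058205924900897726424732613236800 + 211479657594298331750776778375283264114297905880 + 206321617165169104147099295975886111331022347200 + 201409197708855554048358836547888822965998005600 + 196725262878417052791420258953751873594695726400 + 192254234176634847046160707613893876467543550800 + 187981917861598517111801580778029568101598138560 + 183895354429824636305023285543724577490693831200 + 179982687314296452553852577340666607756849281600 + 176233047995248609792313981979402720095248254900 + 172636455179019046327164717041047562542284004800 + 169183726075438665400621422700226611291438324704 + 165866398113175162157471983039437854207292475200 + 162676659687921793654443675673294818549459927600 + 159607288750413835283605115754930765369281438400 + 156651598217998764259834650648357973417998448800 + 153803387341307877636928566091115101174034840640 + 151056898281641665536269127410916617224498504200 + 148406777259156724035632826930023343238103793600 + 145848039720205746035018467845022940768481314400 + 143376039046981919831035103983242890924947732800 + 140986438396198887833851185583522176076198603920 + 138675185307736610984115920246087386304457643200 + 136438488770515052742436631209860170396321229600 + 134272798472570369365572557698592548643998670400 + 132174785996436457344235486484552040071436191175 + 130141327750337434923554940538635854839567942080 + 128169489451089898030773805075929250978362367200 + 126256511996596018955687628880766127829431585600 + 124399798584881371618103987279578390655469356400 + 122596902953216424203348857029149718327129220800 + 120845518625313332429015301928733293779598803360 + 119143469067210327746916494859314514993970651200 + 117488698663499073194875987986268480063498836600 + 115879264435231962603165358013853843350300222400 + 114313328429350449595014474797450413034755624800 + 112789150716959110267080948466817740860958883136 + 111305082944367543026724620197517507428577845200 + 109859562386648484026377547207939357981453457600 + 108451106458614529102962450448863212366306618400 + 107078307642682699620646470063434564108505268800 + 105739828797149165875388389187641632057148952940 + 104434398811999176173223100432238648945332299200 + 103160808582584552073549647987943055665511173600 + 101917907274360641807603266686883500777974894400 + 100704598854427777024179418273944411482999002800 + 99519838867905097294483189823662712524375485120 + 98362631439208526395710129476875936797347863200 + 97232026480137164023345645230015293845654209600 + 96127117088317423523080353806946938233771775400 + 95047037121032958090236754325970006343504676800 + 93990958930799258555900790389014784050799069280 + 92958091250241024945396386099025610599691387200 + 91947677214912318152511642771862288745346915600 + 90958992513676701828291087473240113597547486400 + 89991343657148226276926288670333303878424640800 + 89044066355494034421379696158014005942862276160 + 88116523997624304896156990989701360047624127450 + 87208106224452920309598671494962170768782641600 + 86318227589509523163582358520523781271142002400 + 85446326300726598687182536717286167318908244800 + 84591863037719332700310711350113305645719162352 + 83754319839326071980505654802092381827444715200 + 82933199056587581078735991519718927103646237600 + 82128022366717798738165739174867287034678798400 + 81338329843960896827221837836647409274729963800 + 80563679083542221619343534619155529186399202240 + 79803644375206917641802557877465382684640719200 + 79057815923102180093748328364591874435251553600 + 78325799108999382129917325324178986708999224400 + 77607213796072782293863037935883766647448772800 + 76901693670653938818464283045557550587017420320 = 44683406566775695661622919941418519476280737792035, so H_110 = 44683406566775695661622919941418519476280737792035/8459186303771933270031071135011330564571916235200; reducing by gcd(44683406566775695661622919941418519476280737792035, 8459186303771933270031071135011330564571916235200) = 55 gives 812425573941376284756780362571245808659649778037/153803387341307877636928566091115101174034840640 ≈ 5.28223. (The PNT-adjacent estimate ln(110) + γ ≈ 5.27770 matches within O(1/n).)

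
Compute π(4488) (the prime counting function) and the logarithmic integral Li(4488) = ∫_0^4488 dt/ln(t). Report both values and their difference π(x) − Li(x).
π(4488) = 609;  Li(4488) ≈ 623.79;  π(x) − Li(x) ≈ -14.79.

Direct count of primes ≤ 4488 gives π(4488) = 609. Numerical evaluation of the logarithmic integral gives Li(4488) ≈ 623.79. The difference π(x) − Li(x) ≈ -14.79 is typically negative for small/moderate x (Li(x) overestimates), though Littlewood's theorem shows this sign changes infinitely often.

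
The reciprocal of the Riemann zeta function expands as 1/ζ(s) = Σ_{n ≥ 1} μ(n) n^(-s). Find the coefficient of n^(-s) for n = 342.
μ(342) = 0

Factor n = 342 = 2 · 3^2 · 19. μ(n) = 0 if any exponent ≥ 2 (not squarefree); otherwise μ(n) = (−1)^{ω(n)} where ω(n) is the number of distinct prime factors. Applying: μ(342) = 0.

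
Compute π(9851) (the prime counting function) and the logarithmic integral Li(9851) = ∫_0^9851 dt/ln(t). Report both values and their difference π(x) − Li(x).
π(9851) = 1215;  Li(9851) ≈ 1229.95;  π(x) − Li(x) ≈ -14.95.

Direct count of primes ≤ 9851 gives π(9851) = 1215. Numerical evaluation of the logarithmic integral gives Li(9851) ≈ 1229.95. The difference π(x) − Li(x) ≈ -14.95 is typically negative for small/moderate x (Li(x) overestimates), though Littlewood's theorem shows this sign changes infinitely often.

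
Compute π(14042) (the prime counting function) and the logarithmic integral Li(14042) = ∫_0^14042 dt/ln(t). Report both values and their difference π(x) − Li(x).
π(14042) = 1656;  Li(14042) ≈ 1676.66;  π(x) − Li(x) ≈ -20.66.

Direct count of primes ≤ 14042 gives π(14042) = 1656. Numerical evaluation of the logarithmic integral gives Li(14042) ≈ 1676.66. The difference π(x) − Li(x) ≈ -20.66 is typically negative for small/moderate x (Li(x) overestimates), though Littlewood's theorem shows this sign changes infinitely often.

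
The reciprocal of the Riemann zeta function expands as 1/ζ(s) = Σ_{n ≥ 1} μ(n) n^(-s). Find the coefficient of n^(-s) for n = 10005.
μ(10005) = 1

Factor n = 10005 = 3 · 5 · 23 · 29. μ(n) = 0 if any exponent ≥ 2 (not squarefree); otherwise μ(n) = (−1)^{ω(n)} where ω(n) is the number of distinct prime factors. Applying: μ(10005) = 1.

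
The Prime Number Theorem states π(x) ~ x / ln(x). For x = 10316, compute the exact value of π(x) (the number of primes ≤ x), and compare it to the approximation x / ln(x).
π(10316) = 1265;  x/ln(x) ≈ 1116.27;  relative error ≈ 11.76%.

Directly count primes up to 10316: π(10316) = 1265. The PNT approximation gives 10316/ln(10316) ≈ 10316/9.24145 ≈ 1116.27. Relative error (π(x) − x/ln(x)) / π(x) ≈ 11.76%; the approximation is known to undercount slightly (Li(x) is a better estimate).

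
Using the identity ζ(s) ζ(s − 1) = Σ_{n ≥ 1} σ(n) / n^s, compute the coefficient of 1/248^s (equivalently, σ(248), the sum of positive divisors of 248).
σ(248) = 480

In the product (Σ m^0/m^s)(Σ k / k^s) = Σ (Σ_{d | n} d) / n^s, the coefficient of 1/n^s is σ(n) = Σ_{d | n} d. For n = 248, divisors are [1, 2, 4, 8, 31, 62, 124, 248]; summing: σ(248) = 480.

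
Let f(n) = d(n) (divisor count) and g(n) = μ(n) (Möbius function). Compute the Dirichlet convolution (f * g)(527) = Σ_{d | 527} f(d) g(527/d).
(d * μ)(527) = 1

Divisors of 527: [1, 17, 31, 527]. For each d | 527:
  d = 1: d(1) · μ(527/1) = 1 · 1 = 1
  d = 17: d(17) · μ(527/17) = 2 · -1 = -2
  d = 31: d(31) · μ(527/31) = 2 · -1 = -2
  d = 527: d(527) · μ(527/527) = 4 · 1 = 4
Summing: (d * μ)(527) = 1 + -2 + -2 + 4 = 1.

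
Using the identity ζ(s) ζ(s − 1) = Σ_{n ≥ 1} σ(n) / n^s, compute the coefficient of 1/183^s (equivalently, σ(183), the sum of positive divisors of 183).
σ(183) = 248

In the product (Σ m^0/m^s)(Σ k / k^s) = Σ (Σ_{d | n} d) / n^s, the coefficient of 1/n^s is σ(n) = Σ_{d | n} d. For n = 183, divisors are [1, 3, 61, 183]; summing: σ(183) = 248.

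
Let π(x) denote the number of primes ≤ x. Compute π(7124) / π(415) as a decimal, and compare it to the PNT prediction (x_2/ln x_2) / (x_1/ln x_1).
π(7124)/π(415) = 912/80 ≈ 11.4000;  PNT prediction ≈ 11.6650.

π(415) = 80 and π(7124) = 912, so π(7124)/π(415) ≈ 11.4000. The PNT-predicted ratio is (7124/ln(7124)) / (415/ln(415)) ≈ 11.6650. The two agree to within a few percent, as expected.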